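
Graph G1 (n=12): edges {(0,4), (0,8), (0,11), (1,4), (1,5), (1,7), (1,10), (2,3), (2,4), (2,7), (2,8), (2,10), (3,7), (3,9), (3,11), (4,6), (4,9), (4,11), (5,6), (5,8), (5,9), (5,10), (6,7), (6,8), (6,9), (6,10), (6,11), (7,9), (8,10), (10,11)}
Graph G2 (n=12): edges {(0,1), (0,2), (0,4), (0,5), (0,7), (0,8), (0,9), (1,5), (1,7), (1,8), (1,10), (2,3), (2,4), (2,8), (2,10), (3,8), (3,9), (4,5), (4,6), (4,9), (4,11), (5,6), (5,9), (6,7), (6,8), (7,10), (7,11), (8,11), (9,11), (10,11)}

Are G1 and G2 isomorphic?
Yes, isomorphic

The graphs are isomorphic.
One valid mapping φ: V(G1) → V(G2): 0→3, 1→6, 2→11, 3→10, 4→8, 5→5, 6→0, 7→7, 8→9, 9→1, 10→4, 11→2

Verify φ preserves adjacency — for each edge of G1, its image is an edge of G2:
  (0,4) → (φ(0),φ(4)) = (3,8) ∈ E(G2) ✓
  (0,8) → (φ(0),φ(8)) = (3,9) ∈ E(G2) ✓
  (0,11) → (φ(0),φ(11)) = (2,3) ∈ E(G2) ✓
  (1,4) → (φ(1),φ(4)) = (6,8) ∈ E(G2) ✓
  (1,5) → (φ(1),φ(5)) = (5,6) ∈ E(G2) ✓
  (1,7) → (φ(1),φ(7)) = (6,7) ∈ E(G2) ✓
  (1,10) → (φ(1),φ(10)) = (4,6) ∈ E(G2) ✓
  (2,3) → (φ(2),φ(3)) = (10,11) ∈ E(G2) ✓
  (2,4) → (φ(2),φ(4)) = (8,11) ∈ E(G2) ✓
  (2,7) → (φ(2),φ(7)) = (7,11) ∈ E(G2) ✓
  (2,8) → (φ(2),φ(8)) = (9,11) ∈ E(G2) ✓
  (2,10) → (φ(2),φ(10)) = (4,11) ∈ E(G2) ✓
  (3,7) → (φ(3),φ(7)) = (7,10) ∈ E(G2) ✓
  (3,9) → (φ(3),φ(9)) = (1,10) ∈ E(G2) ✓
  (3,11) → (φ(3),φ(11)) = (2,10) ∈ E(G2) ✓
  (4,6) → (φ(4),φ(6)) = (0,8) ∈ E(G2) ✓
  (4,9) → (φ(4),φ(9)) = (1,8) ∈ E(G2) ✓
  (4,11) → (φ(4),φ(11)) = (2,8) ∈ E(G2) ✓
  (5,6) → (φ(5),φ(6)) = (0,5) ∈ E(G2) ✓
  (5,8) → (φ(5),φ(8)) = (5,9) ∈ E(G2) ✓
  (5,9) → (φ(5),φ(9)) = (1,5) ∈ E(G2) ✓
  (5,10) → (φ(5),φ(10)) = (4,5) ∈ E(G2) ✓
  (6,7) → (φ(6),φ(7)) = (0,7) ∈ E(G2) ✓
  (6,8) → (φ(6),φ(8)) = (0,9) ∈ E(G2) ✓
  (6,9) → (φ(6),φ(9)) = (0,1) ∈ E(G2) ✓
  (6,10) → (φ(6),φ(10)) = (0,4) ∈ E(G2) ✓
  (6,11) → (φ(6),φ(11)) = (0,2) ∈ E(G2) ✓
  (7,9) → (φ(7),φ(9)) = (1,7) ∈ E(G2) ✓
  (8,10) → (φ(8),φ(10)) = (4,9) ∈ E(G2) ✓
  (10,11) → (φ(10),φ(11)) = (2,4) ∈ E(G2) ✓
All 30 edges of G1 map to edges of G2, and |E(G1)| = |E(G2)| = 30, so φ is a bijection on edges as well as vertices. Hence G1 ≅ G2.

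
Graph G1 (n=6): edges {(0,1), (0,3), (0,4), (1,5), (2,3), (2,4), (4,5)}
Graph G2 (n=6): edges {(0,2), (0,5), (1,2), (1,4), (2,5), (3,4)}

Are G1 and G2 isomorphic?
No, not isomorphic

The graphs are NOT isomorphic.

Degrees in G1: deg(0)=3, deg(1)=2, deg(2)=2, deg(3)=2, deg(4)=3, deg(5)=2.
Sorted degree sequence of G1: [3, 3, 2, 2, 2, 2].
Degrees in G2: deg(0)=2, deg(1)=2, deg(2)=3, deg(3)=1, deg(4)=2, deg(5)=2.
Sorted degree sequence of G2: [3, 2, 2, 2, 2, 1].
The (sorted) degree sequence is an isomorphism invariant, so since G1 and G2 have different degree sequences they cannot be isomorphic.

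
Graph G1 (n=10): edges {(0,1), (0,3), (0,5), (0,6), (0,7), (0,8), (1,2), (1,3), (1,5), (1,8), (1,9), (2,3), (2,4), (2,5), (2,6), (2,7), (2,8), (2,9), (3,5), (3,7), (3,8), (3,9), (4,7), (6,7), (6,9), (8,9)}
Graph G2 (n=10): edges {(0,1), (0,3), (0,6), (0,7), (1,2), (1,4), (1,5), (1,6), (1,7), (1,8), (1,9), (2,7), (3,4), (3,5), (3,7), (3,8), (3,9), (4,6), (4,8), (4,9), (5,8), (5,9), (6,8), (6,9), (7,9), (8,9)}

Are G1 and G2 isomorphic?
Yes, isomorphic

The graphs are isomorphic.
One valid mapping φ: V(G1) → V(G2): 0→3, 1→8, 2→1, 3→9, 4→2, 5→5, 6→0, 7→7, 8→4, 9→6

Verify φ preserves adjacency — for each edge of G1, its image is an edge of G2:
  (0,1) → (φ(0),φ(1)) = (3,8) ∈ E(G2) ✓
  (0,3) → (φ(0),φ(3)) = (3,9) ∈ E(G2) ✓
  (0,5) → (φ(0),φ(5)) = (3,5) ∈ E(G2) ✓
  (0,6) → (φ(0),φ(6)) = (0,3) ∈ E(G2) ✓
  (0,7) → (φ(0),φ(7)) = (3,7) ∈ E(G2) ✓
  (0,8) → (φ(0),φ(8)) = (3,4) ∈ E(G2) ✓
  (1,2) → (φ(1),φ(2)) = (1,8) ∈ E(G2) ✓
  (1,3) → (φ(1),φ(3)) = (8,9) ∈ E(G2) ✓
  (1,5) → (φ(1),φ(5)) = (5,8) ∈ E(G2) ✓
  (1,8) → (φ(1),φ(8)) = (4,8) ∈ E(G2) ✓
  (1,9) → (φ(1),φ(9)) = (6,8) ∈ E(G2) ✓
  (2,3) → (φ(2),φ(3)) = (1,9) ∈ E(G2) ✓
  (2,4) → (φ(2),φ(4)) = (1,2) ∈ E(G2) ✓
  (2,5) → (φ(2),φ(5)) = (1,5) ∈ E(G2) ✓
  (2,6) → (φ(2),φ(6)) = (0,1) ∈ E(G2) ✓
  (2,7) → (φ(2),φ(7)) = (1,7) ∈ E(G2) ✓
  (2,8) → (φ(2),φ(8)) = (1,4) ∈ E(G2) ✓
  (2,9) → (φ(2),φ(9)) = (1,6) ∈ E(G2) ✓
  (3,5) → (φ(3),φ(5)) = (5,9) ∈ E(G2) ✓
  (3,7) → (φ(3),φ(7)) = (7,9) ∈ E(G2) ✓
  (3,8) → (φ(3),φ(8)) = (4,9) ∈ E(G2) ✓
  (3,9) → (φ(3),φ(9)) = (6,9) ∈ E(G2) ✓
  (4,7) → (φ(4),φ(7)) = (2,7) ∈ E(G2) ✓
  (6,7) → (φ(6),φ(7)) = (0,7) ∈ E(G2) ✓
  (6,9) → (φ(6),φ(9)) = (0,6) ∈ E(G2) ✓
  (8,9) → (φ(8),φ(9)) = (4,6) ∈ E(G2) ✓
All 26 edges of G1 map to edges of G2, and |E(G1)| = |E(G2)| = 26, so φ is a bijection on edges as well as vertices. Hence G1 ≅ G2.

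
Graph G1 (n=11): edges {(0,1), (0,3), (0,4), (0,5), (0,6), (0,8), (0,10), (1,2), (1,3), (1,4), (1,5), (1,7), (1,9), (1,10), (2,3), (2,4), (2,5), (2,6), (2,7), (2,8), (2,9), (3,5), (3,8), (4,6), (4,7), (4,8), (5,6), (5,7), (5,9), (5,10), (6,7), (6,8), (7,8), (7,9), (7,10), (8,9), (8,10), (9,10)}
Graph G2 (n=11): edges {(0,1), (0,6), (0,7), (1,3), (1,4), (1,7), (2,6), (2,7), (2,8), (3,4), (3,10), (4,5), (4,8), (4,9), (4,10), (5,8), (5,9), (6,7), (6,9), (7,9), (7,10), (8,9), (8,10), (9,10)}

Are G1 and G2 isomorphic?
No, not isomorphic

The graphs are NOT isomorphic.

Counting triangles (3-cliques): G1 has 50, G2 has 14.
Triangle count is an isomorphism invariant, so differing triangle counts rule out isomorphism.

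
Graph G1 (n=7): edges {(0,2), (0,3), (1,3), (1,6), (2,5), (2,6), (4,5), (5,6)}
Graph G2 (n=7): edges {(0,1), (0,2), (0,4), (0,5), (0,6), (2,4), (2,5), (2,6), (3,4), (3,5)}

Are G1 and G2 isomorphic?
No, not isomorphic

The graphs are NOT isomorphic.

Counting triangles (3-cliques): G1 has 1, G2 has 3.
Triangle count is an isomorphism invariant, so differing triangle counts rule out isomorphism.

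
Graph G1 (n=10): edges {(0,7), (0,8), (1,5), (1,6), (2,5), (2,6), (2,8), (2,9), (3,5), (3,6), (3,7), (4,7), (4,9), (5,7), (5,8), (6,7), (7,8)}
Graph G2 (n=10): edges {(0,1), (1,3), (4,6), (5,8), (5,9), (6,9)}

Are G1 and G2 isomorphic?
No, not isomorphic

The graphs are NOT isomorphic.

Connected components of G1: 1 component(s) with vertex sets [[0, 1, 2, 3, 4, 5, 6, 7, 8, 9]], sizes [10].
Connected components of G2: 4 component(s) with vertex sets [[2], [7], [0, 1, 3], [4, 5, 6, 8, 9]], sizes [1, 1, 3, 5].
The number of connected components (and the multiset of component sizes) is an isomorphism invariant — an isomorphism maps each component of G1 bijectively onto a component of G2. Since G1 has 1 component(s) and G2 has 4, they cannot be isomorphic.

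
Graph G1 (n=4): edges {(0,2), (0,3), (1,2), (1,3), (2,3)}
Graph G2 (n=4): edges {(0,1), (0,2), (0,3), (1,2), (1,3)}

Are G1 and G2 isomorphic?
Yes, isomorphic

The graphs are isomorphic.
One valid mapping φ: V(G1) → V(G2): 0→2, 1→3, 2→0, 3→1

Verify φ preserves adjacency — for each edge of G1, its image is an edge of G2:
  (0,2) → (φ(0),φ(2)) = (0,2) ∈ E(G2) ✓
  (0,3) → (φ(0),φ(3)) = (1,2) ∈ E(G2) ✓
  (1,2) → (φ(1),φ(2)) = (0,3) ∈ E(G2) ✓
  (1,3) → (φ(1),φ(3)) = (1,3) ∈ E(G2) ✓
  (2,3) → (φ(2),φ(3)) = (0,1) ∈ E(G2) ✓
All 5 edges of G1 map to edges of G2, and |E(G1)| = |E(G2)| = 5, so φ is a bijection on edges as well as vertices. Hence G1 ≅ G2.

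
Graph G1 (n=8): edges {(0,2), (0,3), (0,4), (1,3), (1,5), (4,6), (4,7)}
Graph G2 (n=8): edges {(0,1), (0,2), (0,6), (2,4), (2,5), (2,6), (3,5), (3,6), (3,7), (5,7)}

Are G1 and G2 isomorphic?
No, not isomorphic

The graphs are NOT isomorphic.

Counting triangles (3-cliques): G1 has 0, G2 has 2.
Triangle count is an isomorphism invariant, so differing triangle counts rule out isomorphism.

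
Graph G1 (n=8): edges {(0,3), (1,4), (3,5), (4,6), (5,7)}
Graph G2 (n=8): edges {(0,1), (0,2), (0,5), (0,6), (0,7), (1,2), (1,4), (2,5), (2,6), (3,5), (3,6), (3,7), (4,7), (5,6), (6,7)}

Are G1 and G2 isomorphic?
No, not isomorphic

The graphs are NOT isomorphic.

Degrees in G1: deg(0)=1, deg(1)=1, deg(2)=0, deg(3)=2, deg(4)=2, deg(5)=2, deg(6)=1, deg(7)=1.
Sorted degree sequence of G1: [2, 2, 2, 1, 1, 1, 1, 0].
Degrees in G2: deg(0)=5, deg(1)=3, deg(2)=4, deg(3)=3, deg(4)=2, deg(5)=4, deg(6)=5, deg(7)=4.
Sorted degree sequence of G2: [5, 5, 4, 4, 4, 3, 3, 2].
The (sorted) degree sequence is an isomorphism invariant, so since G1 and G2 have different degree sequences they cannot be isomorphic.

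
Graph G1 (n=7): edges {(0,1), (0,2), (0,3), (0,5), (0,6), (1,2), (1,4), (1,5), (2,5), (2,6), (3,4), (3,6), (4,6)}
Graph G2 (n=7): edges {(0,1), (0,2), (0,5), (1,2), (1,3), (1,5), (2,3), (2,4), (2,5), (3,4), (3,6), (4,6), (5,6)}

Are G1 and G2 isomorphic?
Yes, isomorphic

The graphs are isomorphic.
One valid mapping φ: V(G1) → V(G2): 0→2, 1→5, 2→1, 3→4, 4→6, 5→0, 6→3

Verify φ preserves adjacency — for each edge of G1, its image is an edge of G2:
  (0,1) → (φ(0),φ(1)) = (2,5) ∈ E(G2) ✓
  (0,2) → (φ(0),φ(2)) = (1,2) ∈ E(G2) ✓
  (0,3) → (φ(0),φ(3)) = (2,4) ∈ E(G2) ✓
  (0,5) → (φ(0),φ(5)) = (0,2) ∈ E(G2) ✓
  (0,6) → (φ(0),φ(6)) = (2,3) ∈ E(G2) ✓
  (1,2) → (φ(1),φ(2)) = (1,5) ∈ E(G2) ✓
  (1,4) → (φ(1),φ(4)) = (5,6) ∈ E(G2) ✓
  (1,5) → (φ(1),φ(5)) = (0,5) ∈ E(G2) ✓
  (2,5) → (φ(2),φ(5)) = (0,1) ∈ E(G2) ✓
  (2,6) → (φ(2),φ(6)) = (1,3) ∈ E(G2) ✓
  (3,4) → (φ(3),φ(4)) = (4,6) ∈ E(G2) ✓
  (3,6) → (φ(3),φ(6)) = (3,4) ∈ E(G2) ✓
  (4,6) → (φ(4),φ(6)) = (3,6) ∈ E(G2) ✓
All 13 edges of G1 map to edges of G2, and |E(G1)| = |E(G2)| = 13, so φ is a bijection on edges as well as vertices. Hence G1 ≅ G2.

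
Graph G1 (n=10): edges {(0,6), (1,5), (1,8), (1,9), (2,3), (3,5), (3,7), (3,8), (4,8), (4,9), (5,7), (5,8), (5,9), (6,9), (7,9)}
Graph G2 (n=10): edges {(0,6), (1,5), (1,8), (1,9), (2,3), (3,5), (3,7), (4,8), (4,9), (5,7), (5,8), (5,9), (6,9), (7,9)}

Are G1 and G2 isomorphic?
No, not isomorphic

The graphs are NOT isomorphic.

Counting edges: G1 has 15 edge(s); G2 has 14 edge(s).
Edge count is an isomorphism invariant (a bijection on vertices induces a bijection on edges), so differing edge counts rule out isomorphism.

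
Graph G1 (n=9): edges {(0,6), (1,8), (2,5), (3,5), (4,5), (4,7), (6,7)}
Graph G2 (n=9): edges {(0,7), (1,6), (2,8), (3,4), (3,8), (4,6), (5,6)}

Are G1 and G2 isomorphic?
Yes, isomorphic

The graphs are isomorphic.
One valid mapping φ: V(G1) → V(G2): 0→2, 1→7, 2→1, 3→5, 4→4, 5→6, 6→8, 7→3, 8→0

Verify φ preserves adjacency — for each edge of G1, its image is an edge of G2:
  (0,6) → (φ(0),φ(6)) = (2,8) ∈ E(G2) ✓
  (1,8) → (φ(1),φ(8)) = (0,7) ∈ E(G2) ✓
  (2,5) → (φ(2),φ(5)) = (1,6) ∈ E(G2) ✓
  (3,5) → (φ(3),φ(5)) = (5,6) ∈ E(G2) ✓
  (4,5) → (φ(4),φ(5)) = (4,6) ∈ E(G2) ✓
  (4,7) → (φ(4),φ(7)) = (3,4) ∈ E(G2) ✓
  (6,7) → (φ(6),φ(7)) = (3,8) ∈ E(G2) ✓
All 7 edges of G1 map to edges of G2, and |E(G1)| = |E(G2)| = 7, so φ is a bijection on edges as well as vertices. Hence G1 ≅ G2.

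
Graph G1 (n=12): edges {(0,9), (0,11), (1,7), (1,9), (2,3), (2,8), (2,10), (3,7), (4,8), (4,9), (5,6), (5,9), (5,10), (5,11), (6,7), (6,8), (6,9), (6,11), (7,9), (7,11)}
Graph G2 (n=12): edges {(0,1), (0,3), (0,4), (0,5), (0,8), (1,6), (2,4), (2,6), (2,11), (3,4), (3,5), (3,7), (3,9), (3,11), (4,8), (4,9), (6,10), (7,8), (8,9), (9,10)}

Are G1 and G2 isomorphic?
Yes, isomorphic

The graphs are isomorphic.
One valid mapping φ: V(G1) → V(G2): 0→7, 1→5, 2→6, 3→1, 4→11, 5→9, 6→4, 7→0, 8→2, 9→3, 10→10, 11→8

Verify φ preserves adjacency — for each edge of G1, its image is an edge of G2:
  (0,9) → (φ(0),φ(9)) = (3,7) ∈ E(G2) ✓
  (0,11) → (φ(0),φ(11)) = (7,8) ∈ E(G2) ✓
  (1,7) → (φ(1),φ(7)) = (0,5) ∈ E(G2) ✓
  (1,9) → (φ(1),φ(9)) = (3,5) ∈ E(G2) ✓
  (2,3) → (φ(2),φ(3)) = (1,6) ∈ E(G2) ✓
  (2,8) → (φ(2),φ(8)) = (2,6) ∈ E(G2) ✓
  (2,10) → (φ(2),φ(10)) = (6,10) ∈ E(G2) ✓
  (3,7) → (φ(3),φ(7)) = (0,1) ∈ E(G2) ✓
  (4,8) → (φ(4),φ(8)) = (2,11) ∈ E(G2) ✓
  (4,9) → (φ(4),φ(9)) = (3,11) ∈ E(G2) ✓
  (5,6) → (φ(5),φ(6)) = (4,9) ∈ E(G2) ✓
  (5,9) → (φ(5),φ(9)) = (3,9) ∈ E(G2) ✓
  (5,10) → (φ(5),φ(10)) = (9,10) ∈ E(G2) ✓
  (5,11) → (φ(5),φ(11)) = (8,9) ∈ E(G2) ✓
  (6,7) → (φ(6),φ(7)) = (0,4) ∈ E(G2) ✓
  (6,8) → (φ(6),φ(8)) = (2,4) ∈ E(G2) ✓
  (6,9) → (φ(6),φ(9)) = (3,4) ∈ E(G2) ✓
  (6,11) → (φ(6),φ(11)) = (4,8) ∈ E(G2) ✓
  (7,9) → (φ(7),φ(9)) = (0,3) ∈ E(G2) ✓
  (7,11) → (φ(7),φ(11)) = (0,8) ∈ E(G2) ✓
All 20 edges of G1 map to edges of G2, and |E(G1)| = |E(G2)| = 20, so φ is a bijection on edges as well as vertices. Hence G1 ≅ G2.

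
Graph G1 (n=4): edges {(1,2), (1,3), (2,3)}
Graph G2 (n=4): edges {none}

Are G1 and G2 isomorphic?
No, not isomorphic

The graphs are NOT isomorphic.

Connected components of G1: 2 component(s) with vertex sets [[0], [1, 2, 3]], sizes [1, 3].
Connected components of G2: 4 component(s) with vertex sets [[0], [1], [2], [3]], sizes [1, 1, 1, 1].
The number of connected components (and the multiset of component sizes) is an isomorphism invariant — an isomorphism maps each component of G1 bijectively onto a component of G2. Since G1 has 2 component(s) and G2 has 4, they cannot be isomorphic.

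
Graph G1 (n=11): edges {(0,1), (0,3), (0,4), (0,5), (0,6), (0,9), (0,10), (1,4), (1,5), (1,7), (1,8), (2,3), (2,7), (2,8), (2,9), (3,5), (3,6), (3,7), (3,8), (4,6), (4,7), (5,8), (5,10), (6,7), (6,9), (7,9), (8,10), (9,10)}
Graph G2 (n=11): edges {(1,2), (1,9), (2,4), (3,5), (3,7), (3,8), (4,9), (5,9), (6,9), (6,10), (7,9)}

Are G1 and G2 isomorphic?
No, not isomorphic

The graphs are NOT isomorphic.

Connected components of G1: 1 component(s) with vertex sets [[0, 1, 2, 3, 4, 5, 6, 7, 8, 9, 10]], sizes [11].
Connected components of G2: 2 component(s) with vertex sets [[0], [1, 2, 3, 4, 5, 6, 7, 8, 9, 10]], sizes [1, 10].
The number of connected components (and the multiset of component sizes) is an isomorphism invariant — an isomorphism maps each component of G1 bijectively onto a component of G2. Since G1 has 1 component(s) and G2 has 2, they cannot be isomorphic.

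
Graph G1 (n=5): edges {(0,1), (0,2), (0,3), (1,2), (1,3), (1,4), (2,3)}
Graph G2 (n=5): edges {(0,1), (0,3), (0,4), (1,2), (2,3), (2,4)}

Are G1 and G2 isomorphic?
No, not isomorphic

The graphs are NOT isomorphic.

Degrees in G1: deg(0)=3, deg(1)=4, deg(2)=3, deg(3)=3, deg(4)=1.
Sorted degree sequence of G1: [4, 3, 3, 3, 1].
Degrees in G2: deg(0)=3, deg(1)=2, deg(2)=3, deg(3)=2, deg(4)=2.
Sorted degree sequence of G2: [3, 3, 2, 2, 2].
The (sorted) degree sequence is an isomorphism invariant, so since G1 and G2 have different degree sequences they cannot be isomorphic.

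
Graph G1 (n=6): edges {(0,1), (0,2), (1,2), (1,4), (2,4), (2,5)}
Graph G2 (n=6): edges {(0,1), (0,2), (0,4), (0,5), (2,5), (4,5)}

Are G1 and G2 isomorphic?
Yes, isomorphic

The graphs are isomorphic.
One valid mapping φ: V(G1) → V(G2): 0→2, 1→5, 2→0, 3→3, 4→4, 5→1

Verify φ preserves adjacency — for each edge of G1, its image is an edge of G2:
  (0,1) → (φ(0),φ(1)) = (2,5) ∈ E(G2) ✓
  (0,2) → (φ(0),φ(2)) = (0,2) ∈ E(G2) ✓
  (1,2) → (φ(1),φ(2)) = (0,5) ∈ E(G2) ✓
  (1,4) → (φ(1),φ(4)) = (4,5) ∈ E(G2) ✓
  (2,4) → (φ(2),φ(4)) = (0,4) ∈ E(G2) ✓
  (2,5) → (φ(2),φ(5)) = (0,1) ∈ E(G2) ✓
All 6 edges of G1 map to edges of G2, and |E(G1)| = |E(G2)| = 6, so φ is a bijection on edges as well as vertices. Hence G1 ≅ G2.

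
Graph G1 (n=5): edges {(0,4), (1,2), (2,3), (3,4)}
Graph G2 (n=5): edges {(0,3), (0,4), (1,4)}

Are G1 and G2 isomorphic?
No, not isomorphic

The graphs are NOT isomorphic.

Connected components of G1: 1 component(s) with vertex sets [[0, 1, 2, 3, 4]], sizes [5].
Connected components of G2: 2 component(s) with vertex sets [[2], [0, 1, 3, 4]], sizes [1, 4].
The number of connected components (and the multiset of component sizes) is an isomorphism invariant — an isomorphism maps each component of G1 bijectively onto a component of G2. Since G1 has 1 component(s) and G2 has 2, they cannot be isomorphic.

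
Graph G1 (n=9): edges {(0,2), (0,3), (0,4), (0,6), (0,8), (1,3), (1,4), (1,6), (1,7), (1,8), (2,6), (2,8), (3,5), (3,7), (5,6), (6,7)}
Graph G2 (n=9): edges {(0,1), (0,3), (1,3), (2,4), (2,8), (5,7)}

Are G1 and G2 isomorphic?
No, not isomorphic

The graphs are NOT isomorphic.

Connected components of G1: 1 component(s) with vertex sets [[0, 1, 2, 3, 4, 5, 6, 7, 8]], sizes [9].
Connected components of G2: 4 component(s) with vertex sets [[6], [5, 7], [0, 1, 3], [2, 4, 8]], sizes [1, 2, 3, 3].
The number of connected components (and the multiset of component sizes) is an isomorphism invariant — an isomorphism maps each component of G1 bijectively onto a component of G2. Since G1 has 1 component(s) and G2 has 4, they cannot be isomorphic.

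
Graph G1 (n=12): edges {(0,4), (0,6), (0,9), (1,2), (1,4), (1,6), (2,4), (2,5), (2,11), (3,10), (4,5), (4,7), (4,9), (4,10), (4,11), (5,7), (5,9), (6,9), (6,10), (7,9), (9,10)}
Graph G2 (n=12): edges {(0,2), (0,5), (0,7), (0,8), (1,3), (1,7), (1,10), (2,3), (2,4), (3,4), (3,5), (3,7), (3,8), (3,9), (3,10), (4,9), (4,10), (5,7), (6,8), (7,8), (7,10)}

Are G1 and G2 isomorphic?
Yes, isomorphic

The graphs are isomorphic.
One valid mapping φ: V(G1) → V(G2): 0→5, 1→2, 2→4, 3→6, 4→3, 5→10, 6→0, 7→1, 8→11, 9→7, 10→8, 11→9

Verify φ preserves adjacency — for each edge of G1, its image is an edge of G2:
  (0,4) → (φ(0),φ(4)) = (3,5) ∈ E(G2) ✓
  (0,6) → (φ(0),φ(6)) = (0,5) ∈ E(G2) ✓
  (0,9) → (φ(0),φ(9)) = (5,7) ∈ E(G2) ✓
  (1,2) → (φ(1),φ(2)) = (2,4) ∈ E(G2) ✓
  (1,4) → (φ(1),φ(4)) = (2,3) ∈ E(G2) ✓
  (1,6) → (φ(1),φ(6)) = (0,2) ∈ E(G2) ✓
  (2,4) → (φ(2),φ(4)) = (3,4) ∈ E(G2) ✓
  (2,5) → (φ(2),φ(5)) = (4,10) ∈ E(G2) ✓
  (2,11) → (φ(2),φ(11)) = (4,9) ∈ E(G2) ✓
  (3,10) → (φ(3),φ(10)) = (6,8) ∈ E(G2) ✓
  (4,5) → (φ(4),φ(5)) = (3,10) ∈ E(G2) ✓
  (4,7) → (φ(4),φ(7)) = (1,3) ∈ E(G2) ✓
  (4,9) → (φ(4),φ(9)) = (3,7) ∈ E(G2) ✓
  (4,10) → (φ(4),φ(10)) = (3,8) ∈ E(G2) ✓
  (4,11) → (φ(4),φ(11)) = (3,9) ∈ E(G2) ✓
  (5,7) → (φ(5),φ(7)) = (1,10) ∈ E(G2) ✓
  (5,9) → (φ(5),φ(9)) = (7,10) ∈ E(G2) ✓
  (6,9) → (φ(6),φ(9)) = (0,7) ∈ E(G2) ✓
  (6,10) → (φ(6),φ(10)) = (0,8) ∈ E(G2) ✓
  (7,9) → (φ(7),φ(9)) = (1,7) ∈ E(G2) ✓
  (9,10) → (φ(9),φ(10)) = (7,8) ∈ E(G2) ✓
All 21 edges of G1 map to edges of G2, and |E(G1)| = |E(G2)| = 21, so φ is a bijection on edges as well as vertices. Hence G1 ≅ G2.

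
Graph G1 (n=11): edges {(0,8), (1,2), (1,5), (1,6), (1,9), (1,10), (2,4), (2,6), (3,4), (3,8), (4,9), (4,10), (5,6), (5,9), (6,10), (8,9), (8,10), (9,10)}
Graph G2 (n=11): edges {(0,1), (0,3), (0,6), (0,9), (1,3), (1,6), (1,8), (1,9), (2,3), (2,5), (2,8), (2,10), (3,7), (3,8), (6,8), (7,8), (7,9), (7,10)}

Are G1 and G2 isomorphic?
Yes, isomorphic

The graphs are isomorphic.
One valid mapping φ: V(G1) → V(G2): 0→5, 1→1, 2→9, 3→10, 4→7, 5→6, 6→0, 7→4, 8→2, 9→8, 10→3

Verify φ preserves adjacency — for each edge of G1, its image is an edge of G2:
  (0,8) → (φ(0),φ(8)) = (2,5) ∈ E(G2) ✓
  (1,2) → (φ(1),φ(2)) = (1,9) ∈ E(G2) ✓
  (1,5) → (φ(1),φ(5)) = (1,6) ∈ E(G2) ✓
  (1,6) → (φ(1),φ(6)) = (0,1) ∈ E(G2) ✓
  (1,9) → (φ(1),φ(9)) = (1,8) ∈ E(G2) ✓
  (1,10) → (φ(1),φ(10)) = (1,3) ∈ E(G2) ✓
  (2,4) → (φ(2),φ(4)) = (7,9) ∈ E(G2) ✓
  (2,6) → (φ(2),φ(6)) = (0,9) ∈ E(G2) ✓
  (3,4) → (φ(3),φ(4)) = (7,10) ∈ E(G2) ✓
  (3,8) → (φ(3),φ(8)) = (2,10) ∈ E(G2) ✓
  (4,9) → (φ(4),φ(9)) = (7,8) ∈ E(G2) ✓
  (4,10) → (φ(4),φ(10)) = (3,7) ∈ E(G2) ✓
  (5,6) → (φ(5),φ(6)) = (0,6) ∈ E(G2) ✓
  (5,9) → (φ(5),φ(9)) = (6,8) ∈ E(G2) ✓
  (6,10) → (φ(6),φ(10)) = (0,3) ∈ E(G2) ✓
  (8,9) → (φ(8),φ(9)) = (2,8) ∈ E(G2) ✓
  (8,10) → (φ(8),φ(10)) = (2,3) ∈ E(G2) ✓
  (9,10) → (φ(9),φ(10)) = (3,8) ∈ E(G2) ✓
All 18 edges of G1 map to edges of G2, and |E(G1)| = |E(G2)| = 18, so φ is a bijection on edges as well as vertices. Hence G1 ≅ G2.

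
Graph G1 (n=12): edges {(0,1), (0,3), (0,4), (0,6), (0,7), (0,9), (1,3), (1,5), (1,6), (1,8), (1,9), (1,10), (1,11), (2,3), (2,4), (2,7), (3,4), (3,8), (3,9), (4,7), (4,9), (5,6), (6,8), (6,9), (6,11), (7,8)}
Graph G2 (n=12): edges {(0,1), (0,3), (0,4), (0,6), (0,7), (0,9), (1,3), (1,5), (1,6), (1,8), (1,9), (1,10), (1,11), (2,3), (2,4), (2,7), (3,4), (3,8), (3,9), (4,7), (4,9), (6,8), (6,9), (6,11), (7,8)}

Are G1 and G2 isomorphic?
No, not isomorphic

The graphs are NOT isomorphic.

Counting edges: G1 has 26 edge(s); G2 has 25 edge(s).
Edge count is an isomorphism invariant (a bijection on vertices induces a bijection on edges), so differing edge counts rule out isomorphism.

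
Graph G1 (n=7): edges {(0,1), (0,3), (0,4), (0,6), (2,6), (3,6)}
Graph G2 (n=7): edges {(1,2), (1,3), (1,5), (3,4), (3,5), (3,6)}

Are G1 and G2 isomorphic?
Yes, isomorphic

The graphs are isomorphic.
One valid mapping φ: V(G1) → V(G2): 0→3, 1→6, 2→2, 3→5, 4→4, 5→0, 6→1

Verify φ preserves adjacency — for each edge of G1, its image is an edge of G2:
  (0,1) → (φ(0),φ(1)) = (3,6) ∈ E(G2) ✓
  (0,3) → (φ(0),φ(3)) = (3,5) ∈ E(G2) ✓
  (0,4) → (φ(0),φ(4)) = (3,4) ∈ E(G2) ✓
  (0,6) → (φ(0),φ(6)) = (1,3) ∈ E(G2) ✓
  (2,6) → (φ(2),φ(6)) = (1,2) ∈ E(G2) ✓
  (3,6) → (φ(3),φ(6)) = (1,5) ∈ E(G2) ✓
All 6 edges of G1 map to edges of G2, and |E(G1)| = |E(G2)| = 6, so φ is a bijection on edges as well as vertices. Hence G1 ≅ G2.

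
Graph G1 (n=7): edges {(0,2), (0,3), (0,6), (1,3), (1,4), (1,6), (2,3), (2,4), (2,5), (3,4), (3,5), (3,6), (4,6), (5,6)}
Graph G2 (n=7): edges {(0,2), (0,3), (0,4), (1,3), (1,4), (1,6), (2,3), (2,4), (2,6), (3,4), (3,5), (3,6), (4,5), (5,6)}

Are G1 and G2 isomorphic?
Yes, isomorphic

The graphs are isomorphic.
One valid mapping φ: V(G1) → V(G2): 0→5, 1→0, 2→6, 3→3, 4→2, 5→1, 6→4

Verify φ preserves adjacency — for each edge of G1, its image is an edge of G2:
  (0,2) → (φ(0),φ(2)) = (5,6) ∈ E(G2) ✓
  (0,3) → (φ(0),φ(3)) = (3,5) ∈ E(G2) ✓
  (0,6) → (φ(0),φ(6)) = (4,5) ∈ E(G2) ✓
  (1,3) → (φ(1),φ(3)) = (0,3) ∈ E(G2) ✓
  (1,4) → (φ(1),φ(4)) = (0,2) ∈ E(G2) ✓
  (1,6) → (φ(1),φ(6)) = (0,4) ∈ E(G2) ✓
  (2,3) → (φ(2),φ(3)) = (3,6) ∈ E(G2) ✓
  (2,4) → (φ(2),φ(4)) = (2,6) ∈ E(G2) ✓
  (2,5) → (φ(2),φ(5)) = (1,6) ∈ E(G2) ✓
  (3,4) → (φ(3),φ(4)) = (2,3) ∈ E(G2) ✓
  (3,5) → (φ(3),φ(5)) = (1,3) ∈ E(G2) ✓
  (3,6) → (φ(3),φ(6)) = (3,4) ∈ E(G2) ✓
  (4,6) → (φ(4),φ(6)) = (2,4) ∈ E(G2) ✓
  (5,6) → (φ(5),φ(6)) = (1,4) ∈ E(G2) ✓
All 14 edges of G1 map to edges of G2, and |E(G1)| = |E(G2)| = 14, so φ is a bijection on edges as well as vertices. Hence G1 ≅ G2.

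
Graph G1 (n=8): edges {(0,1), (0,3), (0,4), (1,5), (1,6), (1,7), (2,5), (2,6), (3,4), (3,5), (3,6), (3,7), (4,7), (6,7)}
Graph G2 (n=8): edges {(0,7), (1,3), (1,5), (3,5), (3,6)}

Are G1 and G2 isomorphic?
No, not isomorphic

The graphs are NOT isomorphic.

Connected components of G1: 1 component(s) with vertex sets [[0, 1, 2, 3, 4, 5, 6, 7]], sizes [8].
Connected components of G2: 4 component(s) with vertex sets [[2], [4], [0, 7], [1, 3, 5, 6]], sizes [1, 1, 2, 4].
The number of connected components (and the multiset of component sizes) is an isomorphism invariant — an isomorphism maps each component of G1 bijectively onto a component of G2. Since G1 has 1 component(s) and G2 has 4, they cannot be isomorphic.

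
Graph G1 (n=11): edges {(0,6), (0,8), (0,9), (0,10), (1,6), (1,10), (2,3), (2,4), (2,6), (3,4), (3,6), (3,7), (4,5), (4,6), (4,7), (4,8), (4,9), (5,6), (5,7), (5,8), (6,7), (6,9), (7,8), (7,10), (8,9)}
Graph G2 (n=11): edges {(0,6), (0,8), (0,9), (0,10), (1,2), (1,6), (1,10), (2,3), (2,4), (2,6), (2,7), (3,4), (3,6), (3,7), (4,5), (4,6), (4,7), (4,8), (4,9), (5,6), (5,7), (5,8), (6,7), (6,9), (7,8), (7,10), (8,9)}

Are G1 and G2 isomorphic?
No, not isomorphic

The graphs are NOT isomorphic.

Counting edges: G1 has 25 edge(s); G2 has 27 edge(s).
Edge count is an isomorphism invariant (a bijection on vertices induces a bijection on edges), so differing edge counts rule out isomorphism.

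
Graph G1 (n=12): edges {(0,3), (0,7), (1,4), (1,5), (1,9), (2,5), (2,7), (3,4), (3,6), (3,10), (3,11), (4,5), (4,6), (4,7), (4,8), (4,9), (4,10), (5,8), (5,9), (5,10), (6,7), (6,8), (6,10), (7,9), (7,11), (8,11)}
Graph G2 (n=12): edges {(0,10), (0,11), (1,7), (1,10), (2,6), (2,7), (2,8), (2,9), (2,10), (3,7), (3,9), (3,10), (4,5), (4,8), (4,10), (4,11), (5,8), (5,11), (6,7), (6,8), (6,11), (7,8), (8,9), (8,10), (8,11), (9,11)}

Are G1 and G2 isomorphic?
Yes, isomorphic

The graphs are isomorphic.
One valid mapping φ: V(G1) → V(G2): 0→1, 1→5, 2→0, 3→7, 4→8, 5→11, 6→2, 7→10, 8→9, 9→4, 10→6, 11→3

Verify φ preserves adjacency — for each edge of G1, its image is an edge of G2:
  (0,3) → (φ(0),φ(3)) = (1,7) ∈ E(G2) ✓
  (0,7) → (φ(0),φ(7)) = (1,10) ∈ E(G2) ✓
  (1,4) → (φ(1),φ(4)) = (5,8) ∈ E(G2) ✓
  (1,5) → (φ(1),φ(5)) = (5,11) ∈ E(G2) ✓
  (1,9) → (φ(1),φ(9)) = (4,5) ∈ E(G2) ✓
  (2,5) → (φ(2),φ(5)) = (0,11) ∈ E(G2) ✓
  (2,7) → (φ(2),φ(7)) = (0,10) ∈ E(G2) ✓
  (3,4) → (φ(3),φ(4)) = (7,8) ∈ E(G2) ✓
  (3,6) → (φ(3),φ(6)) = (2,7) ∈ E(G2) ✓
  (3,10) → (φ(3),φ(10)) = (6,7) ∈ E(G2) ✓
  (3,11) → (φ(3),φ(11)) = (3,7) ∈ E(G2) ✓
  (4,5) → (φ(4),φ(5)) = (8,11) ∈ E(G2) ✓
  (4,6) → (φ(4),φ(6)) = (2,8) ∈ E(G2) ✓
  (4,7) → (φ(4),φ(7)) = (8,10) ∈ E(G2) ✓
  (4,8) → (φ(4),φ(8)) = (8,9) ∈ E(G2) ✓
  (4,9) → (φ(4),φ(9)) = (4,8) ∈ E(G2) ✓
  (4,10) → (φ(4),φ(10)) = (6,8) ∈ E(G2) ✓
  (5,8) → (φ(5),φ(8)) = (9,11) ∈ E(G2) ✓
  (5,9) → (φ(5),φ(9)) = (4,11) ∈ E(G2) ✓
  (5,10) → (φ(5),φ(10)) = (6,11) ∈ E(G2) ✓
  (6,7) → (φ(6),φ(7)) = (2,10) ∈ E(G2) ✓
  (6,8) → (φ(6),φ(8)) = (2,9) ∈ E(G2) ✓
  (6,10) → (φ(6),φ(10)) = (2,6) ∈ E(G2) ✓
  (7,9) → (φ(7),φ(9)) = (4,10) ∈ E(G2) ✓
  (7,11) → (φ(7),φ(11)) = (3,10) ∈ E(G2) ✓
  (8,11) → (φ(8),φ(11)) = (3,9) ∈ E(G2) ✓
All 26 edges of G1 map to edges of G2, and |E(G1)| = |E(G2)| = 26, so φ is a bijection on edges as well as vertices. Hence G1 ≅ G2.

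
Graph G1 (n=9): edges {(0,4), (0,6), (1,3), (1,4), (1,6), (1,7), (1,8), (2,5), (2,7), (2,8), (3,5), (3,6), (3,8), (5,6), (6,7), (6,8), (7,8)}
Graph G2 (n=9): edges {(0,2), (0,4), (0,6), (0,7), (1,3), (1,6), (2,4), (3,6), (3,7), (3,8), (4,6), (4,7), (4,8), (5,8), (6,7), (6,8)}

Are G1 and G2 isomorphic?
No, not isomorphic

The graphs are NOT isomorphic.

Degrees in G1: deg(0)=2, deg(1)=5, deg(2)=3, deg(3)=4, deg(4)=2, deg(5)=3, deg(6)=6, deg(7)=4, deg(8)=5.
Sorted degree sequence of G1: [6, 5, 5, 4, 4, 3, 3, 2, 2].
Degrees in G2: deg(0)=4, deg(1)=2, deg(2)=2, deg(3)=4, deg(4)=5, deg(5)=1, deg(6)=6, deg(7)=4, deg(8)=4.
Sorted degree sequence of G2: [6, 5, 4, 4, 4, 4, 2, 2, 1].
The (sorted) degree sequence is an isomorphism invariant, so since G1 and G2 have different degree sequences they cannot be isomorphic.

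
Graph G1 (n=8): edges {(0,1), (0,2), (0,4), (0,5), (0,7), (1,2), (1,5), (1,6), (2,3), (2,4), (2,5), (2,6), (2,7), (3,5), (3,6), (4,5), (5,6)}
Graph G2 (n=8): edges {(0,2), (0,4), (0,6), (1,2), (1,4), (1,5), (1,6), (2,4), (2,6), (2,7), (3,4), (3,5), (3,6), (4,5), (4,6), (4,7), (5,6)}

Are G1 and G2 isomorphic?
Yes, isomorphic

The graphs are isomorphic.
One valid mapping φ: V(G1) → V(G2): 0→2, 1→1, 2→4, 3→3, 4→0, 5→6, 6→5, 7→7

Verify φ preserves adjacency — for each edge of G1, its image is an edge of G2:
  (0,1) → (φ(0),φ(1)) = (1,2) ∈ E(G2) ✓
  (0,2) → (φ(0),φ(2)) = (2,4) ∈ E(G2) ✓
  (0,4) → (φ(0),φ(4)) = (0,2) ∈ E(G2) ✓
  (0,5) → (φ(0),φ(5)) = (2,6) ∈ E(G2) ✓
  (0,7) → (φ(0),φ(7)) = (2,7) ∈ E(G2) ✓
  (1,2) → (φ(1),φ(2)) = (1,4) ∈ E(G2) ✓
  (1,5) → (φ(1),φ(5)) = (1,6) ∈ E(G2) ✓
  (1,6) → (φ(1),φ(6)) = (1,5) ∈ E(G2) ✓
  (2,3) → (φ(2),φ(3)) = (3,4) ∈ E(G2) ✓
  (2,4) → (φ(2),φ(4)) = (0,4) ∈ E(G2) ✓
  (2,5) → (φ(2),φ(5)) = (4,6) ∈ E(G2) ✓
  (2,6) → (φ(2),φ(6)) = (4,5) ∈ E(G2) ✓
  (2,7) → (φ(2),φ(7)) = (4,7) ∈ E(G2) ✓
  (3,5) → (φ(3),φ(5)) = (3,6) ∈ E(G2) ✓
  (3,6) → (φ(3),φ(6)) = (3,5) ∈ E(G2) ✓
  (4,5) → (φ(4),φ(5)) = (0,6) ∈ E(G2) ✓
  (5,6) → (φ(5),φ(6)) = (5,6) ∈ E(G2) ✓
All 17 edges of G1 map to edges of G2, and |E(G1)| = |E(G2)| = 17, so φ is a bijection on edges as well as vertices. Hence G1 ≅ G2.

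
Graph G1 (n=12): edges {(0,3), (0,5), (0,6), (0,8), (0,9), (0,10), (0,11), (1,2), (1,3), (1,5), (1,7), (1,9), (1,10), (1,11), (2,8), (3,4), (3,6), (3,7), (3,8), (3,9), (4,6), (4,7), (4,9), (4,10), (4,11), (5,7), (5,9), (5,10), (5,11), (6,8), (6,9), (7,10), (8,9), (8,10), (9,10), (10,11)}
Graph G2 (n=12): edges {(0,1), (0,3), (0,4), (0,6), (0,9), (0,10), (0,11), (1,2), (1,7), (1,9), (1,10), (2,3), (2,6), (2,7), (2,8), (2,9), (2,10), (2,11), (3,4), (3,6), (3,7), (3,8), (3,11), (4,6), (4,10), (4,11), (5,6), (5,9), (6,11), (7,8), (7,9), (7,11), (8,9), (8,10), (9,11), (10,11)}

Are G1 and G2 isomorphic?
Yes, isomorphic

The graphs are isomorphic.
One valid mapping φ: V(G1) → V(G2): 0→3, 1→9, 2→5, 3→0, 4→10, 5→7, 6→4, 7→1, 8→6, 9→11, 10→2, 11→8

Verify φ preserves adjacency — for each edge of G1, its image is an edge of G2:
  (0,3) → (φ(0),φ(3)) = (0,3) ∈ E(G2) ✓
  (0,5) → (φ(0),φ(5)) = (3,7) ∈ E(G2) ✓
  (0,6) → (φ(0),φ(6)) = (3,4) ∈ E(G2) ✓
  (0,8) → (φ(0),φ(8)) = (3,6) ∈ E(G2) ✓
  (0,9) → (φ(0),φ(9)) = (3,11) ∈ E(G2) ✓
  (0,10) → (φ(0),φ(10)) = (2,3) ∈ E(G2) ✓
  (0,11) → (φ(0),φ(11)) = (3,8) ∈ E(G2) ✓
  (1,2) → (φ(1),φ(2)) = (5,9) ∈ E(G2) ✓
  (1,3) → (φ(1),φ(3)) = (0,9) ∈ E(G2) ✓
  (1,5) → (φ(1),φ(5)) = (7,9) ∈ E(G2) ✓
  (1,7) → (φ(1),φ(7)) = (1,9) ∈ E(G2) ✓
  (1,9) → (φ(1),φ(9)) = (9,11) ∈ E(G2) ✓
  (1,10) → (φ(1),φ(10)) = (2,9) ∈ E(G2) ✓
  (1,11) → (φ(1),φ(11)) = (8,9) ∈ E(G2) ✓
  (2,8) → (φ(2),φ(8)) = (5,6) ∈ E(G2) ✓
  (3,4) → (φ(3),φ(4)) = (0,10) ∈ E(G2) ✓
  (3,6) → (φ(3),φ(6)) = (0,4) ∈ E(G2) ✓
  (3,7) → (φ(3),φ(7)) = (0,1) ∈ E(G2) ✓
  (3,8) → (φ(3),φ(8)) = (0,6) ∈ E(G2) ✓
  (3,9) → (φ(3),φ(9)) = (0,11) ∈ E(G2) ✓
  (4,6) → (φ(4),φ(6)) = (4,10) ∈ E(G2) ✓
  (4,7) → (φ(4),φ(7)) = (1,10) ∈ E(G2) ✓
  (4,9) → (φ(4),φ(9)) = (10,11) ∈ E(G2) ✓
  (4,10) → (φ(4),φ(10)) = (2,10) ∈ E(G2) ✓
  (4,11) → (φ(4),φ(11)) = (8,10) ∈ E(G2) ✓
  (5,7) → (φ(5),φ(7)) = (1,7) ∈ E(G2) ✓
  (5,9) → (φ(5),φ(9)) = (7,11) ∈ E(G2) ✓
  (5,10) → (φ(5),φ(10)) = (2,7) ∈ E(G2) ✓
  (5,11) → (φ(5),φ(11)) = (7,8) ∈ E(G2) ✓
  (6,8) → (φ(6),φ(8)) = (4,6) ∈ E(G2) ✓
  (6,9) → (φ(6),φ(9)) = (4,11) ∈ E(G2) ✓
  (7,10) → (φ(7),φ(10)) = (1,2) ∈ E(G2) ✓
  (8,9) → (φ(8),φ(9)) = (6,11) ∈ E(G2) ✓
  (8,10) → (φ(8),φ(10)) = (2,6) ∈ E(G2) ✓
  (9,10) → (φ(9),φ(10)) = (2,11) ∈ E(G2) ✓
  (10,11) → (φ(10),φ(11)) = (2,8) ∈ E(G2) ✓
All 36 edges of G1 map to edges of G2, and |E(G1)| = |E(G2)| = 36, so φ is a bijection on edges as well as vertices. Hence G1 ≅ G2.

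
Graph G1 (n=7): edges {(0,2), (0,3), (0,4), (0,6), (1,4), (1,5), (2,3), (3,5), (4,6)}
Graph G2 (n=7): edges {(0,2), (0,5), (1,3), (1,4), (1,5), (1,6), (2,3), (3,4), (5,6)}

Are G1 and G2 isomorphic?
Yes, isomorphic

The graphs are isomorphic.
One valid mapping φ: V(G1) → V(G2): 0→1, 1→2, 2→6, 3→5, 4→3, 5→0, 6→4

Verify φ preserves adjacency — for each edge of G1, its image is an edge of G2:
  (0,2) → (φ(0),φ(2)) = (1,6) ∈ E(G2) ✓
  (0,3) → (φ(0),φ(3)) = (1,5) ∈ E(G2) ✓
  (0,4) → (φ(0),φ(4)) = (1,3) ∈ E(G2) ✓
  (0,6) → (φ(0),φ(6)) = (1,4) ∈ E(G2) ✓
  (1,4) → (φ(1),φ(4)) = (2,3) ∈ E(G2) ✓
  (1,5) → (φ(1),φ(5)) = (0,2) ∈ E(G2) ✓
  (2,3) → (φ(2),φ(3)) = (5,6) ∈ E(G2) ✓
  (3,5) → (φ(3),φ(5)) = (0,5) ∈ E(G2) ✓
  (4,6) → (φ(4),φ(6)) = (3,4) ∈ E(G2) ✓
All 9 edges of G1 map to edges of G2, and |E(G1)| = |E(G2)| = 9, so φ is a bijection on edges as well as vertices. Hence G1 ≅ G2.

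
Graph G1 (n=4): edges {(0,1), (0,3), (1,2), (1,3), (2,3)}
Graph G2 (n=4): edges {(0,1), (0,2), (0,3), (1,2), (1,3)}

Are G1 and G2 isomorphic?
Yes, isomorphic

The graphs are isomorphic.
One valid mapping φ: V(G1) → V(G2): 0→3, 1→1, 2→2, 3→0

Verify φ preserves adjacency — for each edge of G1, its image is an edge of G2:
  (0,1) → (φ(0),φ(1)) = (1,3) ∈ E(G2) ✓
  (0,3) → (φ(0),φ(3)) = (0,3) ∈ E(G2) ✓
  (1,2) → (φ(1),φ(2)) = (1,2) ∈ E(G2) ✓
  (1,3) → (φ(1),φ(3)) = (0,1) ∈ E(G2) ✓
  (2,3) → (φ(2),φ(3)) = (0,2) ∈ E(G2) ✓
All 5 edges of G1 map to edges of G2, and |E(G1)| = |E(G2)| = 5, so φ is a bijection on edges as well as vertices. Hence G1 ≅ G2.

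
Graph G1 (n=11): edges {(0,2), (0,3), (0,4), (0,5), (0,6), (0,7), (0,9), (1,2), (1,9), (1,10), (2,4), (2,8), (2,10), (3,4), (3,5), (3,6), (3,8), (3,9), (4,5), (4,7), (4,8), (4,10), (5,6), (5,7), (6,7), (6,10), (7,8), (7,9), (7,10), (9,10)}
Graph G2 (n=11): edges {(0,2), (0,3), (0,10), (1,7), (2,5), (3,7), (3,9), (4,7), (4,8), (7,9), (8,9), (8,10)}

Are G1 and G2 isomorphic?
No, not isomorphic

The graphs are NOT isomorphic.

Connected components of G1: 1 component(s) with vertex sets [[0, 1, 2, 3, 4, 5, 6, 7, 8, 9, 10]], sizes [11].
Connected components of G2: 2 component(s) with vertex sets [[6], [0, 1, 2, 3, 4, 5, 7, 8, 9, 10]], sizes [1, 10].
The number of connected components (and the multiset of component sizes) is an isomorphism invariant — an isomorphism maps each component of G1 bijectively onto a component of G2. Since G1 has 1 component(s) and G2 has 2, they cannot be isomorphic.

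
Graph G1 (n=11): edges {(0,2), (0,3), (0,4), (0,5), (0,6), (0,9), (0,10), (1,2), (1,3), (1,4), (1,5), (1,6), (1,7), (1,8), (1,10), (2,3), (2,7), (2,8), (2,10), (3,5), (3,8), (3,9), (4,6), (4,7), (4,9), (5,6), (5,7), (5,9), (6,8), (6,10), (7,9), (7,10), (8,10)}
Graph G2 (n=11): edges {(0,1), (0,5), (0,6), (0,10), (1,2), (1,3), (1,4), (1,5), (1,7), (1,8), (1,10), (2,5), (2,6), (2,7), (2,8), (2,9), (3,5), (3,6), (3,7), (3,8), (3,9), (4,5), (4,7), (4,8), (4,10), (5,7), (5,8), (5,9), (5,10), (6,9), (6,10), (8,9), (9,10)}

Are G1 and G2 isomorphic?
No, not isomorphic

The graphs are NOT isomorphic.

Degrees in G1: deg(0)=7, deg(1)=8, deg(2)=6, deg(3)=6, deg(4)=5, deg(5)=6, deg(6)=6, deg(7)=6, deg(8)=5, deg(9)=5, deg(10)=6.
Sorted degree sequence of G1: [8, 7, 6, 6, 6, 6, 6, 6, 5, 5, 5].
Degrees in G2: deg(0)=4, deg(1)=8, deg(2)=6, deg(3)=6, deg(4)=5, deg(5)=9, deg(6)=5, deg(7)=5, deg(8)=6, deg(9)=6, deg(10)=6.
Sorted degree sequence of G2: [9, 8, 6, 6, 6, 6, 6, 5, 5, 5, 4].
The (sorted) degree sequence is an isomorphism invariant, so since G1 and G2 have different degree sequences they cannot be isomorphic.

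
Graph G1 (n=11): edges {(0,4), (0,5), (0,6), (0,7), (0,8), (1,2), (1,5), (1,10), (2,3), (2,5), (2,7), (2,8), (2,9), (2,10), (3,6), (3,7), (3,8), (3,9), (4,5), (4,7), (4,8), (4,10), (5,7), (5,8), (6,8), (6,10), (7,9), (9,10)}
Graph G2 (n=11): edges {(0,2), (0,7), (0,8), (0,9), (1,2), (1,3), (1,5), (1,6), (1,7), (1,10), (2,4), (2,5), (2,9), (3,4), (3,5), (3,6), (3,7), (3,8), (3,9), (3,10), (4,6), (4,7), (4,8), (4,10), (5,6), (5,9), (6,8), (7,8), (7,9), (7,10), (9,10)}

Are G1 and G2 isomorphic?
No, not isomorphic

The graphs are NOT isomorphic.

Counting triangles (3-cliques): G1 has 19, G2 has 26.
Triangle count is an isomorphism invariant, so differing triangle counts rule out isomorphism.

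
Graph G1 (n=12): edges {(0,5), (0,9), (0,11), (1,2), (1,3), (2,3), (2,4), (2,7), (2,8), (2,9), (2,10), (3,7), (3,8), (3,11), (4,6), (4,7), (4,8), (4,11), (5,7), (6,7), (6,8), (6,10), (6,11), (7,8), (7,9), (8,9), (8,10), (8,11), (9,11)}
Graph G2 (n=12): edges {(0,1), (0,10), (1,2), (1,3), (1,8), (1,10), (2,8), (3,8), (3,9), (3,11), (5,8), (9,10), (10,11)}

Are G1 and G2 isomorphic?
No, not isomorphic

The graphs are NOT isomorphic.

Connected components of G1: 1 component(s) with vertex sets [[0, 1, 2, 3, 4, 5, 6, 7, 8, 9, 10, 11]], sizes [12].
Connected components of G2: 4 component(s) with vertex sets [[4], [6], [7], [0, 1, 2, 3, 5, 8, 9, 10, 11]], sizes [1, 1, 1, 9].
The number of connected components (and the multiset of component sizes) is an isomorphism invariant — an isomorphism maps each component of G1 bijectively onto a component of G2. Since G1 has 1 component(s) and G2 has 4, they cannot be isomorphic.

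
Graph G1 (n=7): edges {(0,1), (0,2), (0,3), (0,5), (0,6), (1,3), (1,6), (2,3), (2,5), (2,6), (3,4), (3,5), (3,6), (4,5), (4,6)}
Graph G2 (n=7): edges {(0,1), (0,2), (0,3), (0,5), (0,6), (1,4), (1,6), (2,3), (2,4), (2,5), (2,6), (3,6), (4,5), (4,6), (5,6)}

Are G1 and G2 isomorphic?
Yes, isomorphic

The graphs are isomorphic.
One valid mapping φ: V(G1) → V(G2): 0→2, 1→3, 2→5, 3→6, 4→1, 5→4, 6→0

Verify φ preserves adjacency — for each edge of G1, its image is an edge of G2:
  (0,1) → (φ(0),φ(1)) = (2,3) ∈ E(G2) ✓
  (0,2) → (φ(0),φ(2)) = (2,5) ∈ E(G2) ✓
  (0,3) → (φ(0),φ(3)) = (2,6) ∈ E(G2) ✓
  (0,5) → (φ(0),φ(5)) = (2,4) ∈ E(G2) ✓
  (0,6) → (φ(0),φ(6)) = (0,2) ∈ E(G2) ✓
  (1,3) → (φ(1),φ(3)) = (3,6) ∈ E(G2) ✓
  (1,6) → (φ(1),φ(6)) = (0,3) ∈ E(G2) ✓
  (2,3) → (φ(2),φ(3)) = (5,6) ∈ E(G2) ✓
  (2,5) → (φ(2),φ(5)) = (4,5) ∈ E(G2) ✓
  (2,6) → (φ(2),φ(6)) = (0,5) ∈ E(G2) ✓
  (3,4) → (φ(3),φ(4)) = (1,6) ∈ E(G2) ✓
  (3,5) → (φ(3),φ(5)) = (4,6) ∈ E(G2) ✓
  (3,6) → (φ(3),φ(6)) = (0,6) ∈ E(G2) ✓
  (4,5) → (φ(4),φ(5)) = (1,4) ∈ E(G2) ✓
  (4,6) → (φ(4),φ(6)) = (0,1) ∈ E(G2) ✓
All 15 edges of G1 map to edges of G2, and |E(G1)| = |E(G2)| = 15, so φ is a bijection on edges as well as vertices. Hence G1 ≅ G2.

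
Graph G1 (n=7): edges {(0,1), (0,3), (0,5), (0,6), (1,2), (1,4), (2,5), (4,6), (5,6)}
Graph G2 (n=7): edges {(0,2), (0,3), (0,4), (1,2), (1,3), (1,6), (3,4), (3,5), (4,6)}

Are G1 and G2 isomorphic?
Yes, isomorphic

The graphs are isomorphic.
One valid mapping φ: V(G1) → V(G2): 0→3, 1→1, 2→2, 3→5, 4→6, 5→0, 6→4

Verify φ preserves adjacency — for each edge of G1, its image is an edge of G2:
  (0,1) → (φ(0),φ(1)) = (1,3) ∈ E(G2) ✓
  (0,3) → (φ(0),φ(3)) = (3,5) ∈ E(G2) ✓
  (0,5) → (φ(0),φ(5)) = (0,3) ∈ E(G2) ✓
  (0,6) → (φ(0),φ(6)) = (3,4) ∈ E(G2) ✓
  (1,2) → (φ(1),φ(2)) = (1,2) ∈ E(G2) ✓
  (1,4) → (φ(1),φ(4)) = (1,6) ∈ E(G2) ✓
  (2,5) → (φ(2),φ(5)) = (0,2) ∈ E(G2) ✓
  (4,6) → (φ(4),φ(6)) = (4,6) ∈ E(G2) ✓
  (5,6) → (φ(5),φ(6)) = (0,4) ∈ E(G2) ✓
All 9 edges of G1 map to edges of G2, and |E(G1)| = |E(G2)| = 9, so φ is a bijection on edges as well as vertices. Hence G1 ≅ G2.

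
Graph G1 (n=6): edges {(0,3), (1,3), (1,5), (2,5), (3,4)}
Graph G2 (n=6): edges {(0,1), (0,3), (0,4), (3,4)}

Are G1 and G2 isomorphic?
No, not isomorphic

The graphs are NOT isomorphic.

Counting triangles (3-cliques): G1 has 0, G2 has 1.
Triangle count is an isomorphism invariant, so differing triangle counts rule out isomorphism.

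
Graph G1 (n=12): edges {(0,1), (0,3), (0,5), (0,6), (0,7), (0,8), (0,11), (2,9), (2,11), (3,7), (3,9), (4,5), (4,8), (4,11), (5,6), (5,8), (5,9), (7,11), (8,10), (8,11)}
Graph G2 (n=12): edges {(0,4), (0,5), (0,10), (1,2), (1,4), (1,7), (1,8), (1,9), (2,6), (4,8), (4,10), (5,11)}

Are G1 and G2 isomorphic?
No, not isomorphic

The graphs are NOT isomorphic.

Connected components of G1: 1 component(s) with vertex sets [[0, 1, 2, 3, 4, 5, 6, 7, 8, 9, 10, 11]], sizes [12].
Connected components of G2: 2 component(s) with vertex sets [[3], [0, 1, 2, 4, 5, 6, 7, 8, 9, 10, 11]], sizes [1, 11].
The number of connected components (and the multiset of component sizes) is an isomorphism invariant — an isomorphism maps each component of G1 bijectively onto a component of G2. Since G1 has 1 component(s) and G2 has 2, they cannot be isomorphic.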